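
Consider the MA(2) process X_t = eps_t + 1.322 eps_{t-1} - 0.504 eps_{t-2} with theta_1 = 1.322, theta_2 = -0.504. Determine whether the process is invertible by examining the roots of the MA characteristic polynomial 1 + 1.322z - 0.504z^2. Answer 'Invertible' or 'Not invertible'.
\text{Not invertible}

The MA(q) characteristic polynomial is P(z) = 1 + 1.322z - 0.504z^2.
Invertibility requires all roots to lie outside the unit circle, i.e. |z| > 1 for every root.
Set 1 + (1.322) z + (-0.504) z^2 = 0, i.e. a z^2 + b z + c = 0 with a = -0.504, b = 1.322, c = 1.
Discriminant D = b^2 - 4ac = (1.322)^2 - 4*(-0.504)*1 = 1.747684 - (-2.016) = 3.763684.
D >= 0, so the roots are real: z = (-b +/- sqrt(D)) / (2a) = (-1.322 +/- 1.940022) / (-1.008).
  z_1 = (-1.322 + 1.940022) / (-1.008) = -0.6131,   |z_1| = 0.6131.
  z_2 = (-1.322 - 1.940022) / (-1.008) = 3.2361,   |z_2| = 3.2361.
Moduli of all roots: 0.6131, 3.2361.
All moduli strictly greater than 1? No.
Verdict: Not invertible.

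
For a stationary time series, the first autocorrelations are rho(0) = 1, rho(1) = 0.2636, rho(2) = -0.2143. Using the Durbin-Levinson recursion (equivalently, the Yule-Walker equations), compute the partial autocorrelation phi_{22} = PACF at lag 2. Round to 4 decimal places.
\phi_{22} = -0.3050

The PACF at lag k is phi_{kk}, the last component of the solution
to the Yule-Walker system G_k phi = r_k where
  (G_k)_{ij} = rho(|i - j|), (r_k)_i = rho(i), i,j = 1..k.
Equivalently, Durbin-Levinson gives phi_{kk} iteratively:
  phi_{11} = rho(1)
  phi_{kk} = [rho(k) - sum_{j=1..k-1} phi_{k-1,j} rho(k-j)]
            / [1 - sum_{j=1..k-1} phi_{k-1,j} rho(j)],
  phi_{k,j} = phi_{k-1,j} - phi_{kk} phi_{k-1,k-j},  j = 1..k-1.
Step k = 1:
  phi_11 = rho(1) = 0.2636.
Step k = 2:
  phi_22 = [rho(2) - phi_11 rho(1)] / [1 - phi_11 rho(1)] = [-0.2143 - (0.2636)(0.2636)] / [1 - (0.2636)(0.2636)]
         = -0.28378496 / 0.93051504 = -0.305.
Therefore phi_{22} = -0.3050.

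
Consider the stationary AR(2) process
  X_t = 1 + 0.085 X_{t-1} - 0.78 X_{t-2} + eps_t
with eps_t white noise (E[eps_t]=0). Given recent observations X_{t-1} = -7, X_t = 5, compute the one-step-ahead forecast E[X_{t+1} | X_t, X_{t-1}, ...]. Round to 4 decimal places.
E[X_{t+1} \mid \mathcal F_t] = 6.8850

For an AR(p) model X_t = c + sum_i phi_i X_{t-i} + eps_t, the
one-step-ahead conditional mean is
  E[X_{t+1} | X_t, ...] = c + sum_i phi_i X_{t+1-i}.
Substitute known values:
  E[X_{t+1} | ...] = 1 + (0.085) * (5) + (-0.78) * (-7)
                   = 6.8850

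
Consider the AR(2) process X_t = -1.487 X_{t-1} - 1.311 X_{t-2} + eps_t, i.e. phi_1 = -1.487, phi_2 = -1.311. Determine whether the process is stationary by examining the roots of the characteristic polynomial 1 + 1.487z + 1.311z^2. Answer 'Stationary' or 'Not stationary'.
\text{Not stationary}

The AR(p) characteristic polynomial is P(z) = 1 + 1.487z + 1.311z^2.
Stationarity requires all roots to lie outside the unit circle, i.e. |z| > 1 for every root.
Set 1 + (1.487) z + (1.311) z^2 = 0, i.e. a z^2 + b z + c = 0 with a = 1.311, b = 1.487, c = 1.
Discriminant D = b^2 - 4ac = (1.487)^2 - 4*(1.311)*1 = 2.211169 - (5.244) = -3.032831.
D < 0, so the roots are the complex-conjugate pair z = (-b +/- i sqrt(-D)) / (2a) = -0.5671 +/- 0.6642i.
For a conjugate pair |z|^2 = z * conj(z) = (product of roots) = c/a = 1/(1.311) = 0.762777, so |z| = sqrt(0.762777) = 0.8734 for both roots.
Moduli of all roots: 0.8734, 0.8734.
All moduli strictly greater than 1? No.
Verdict: Not stationary.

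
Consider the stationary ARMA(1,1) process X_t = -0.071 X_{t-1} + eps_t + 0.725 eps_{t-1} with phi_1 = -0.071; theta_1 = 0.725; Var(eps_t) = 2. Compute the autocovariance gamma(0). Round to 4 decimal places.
\gamma(0) = 2.8598

Multiply the model equation by X_{t-k} and take expectations. With theta_0 = psi_0 = 1 and psi_j the MA(infinity) weights, this gives
  gamma(k) - sum_i phi_i gamma(k-i) = c_k,
  c_k = sigma^2 * sum_{j=k..q} theta_j psi_{j-k}   (c_k = 0 for k > q),
using gamma(-m) = gamma(m).
psi-weights needed (psi_j = theta_j + sum_i phi_i psi_{j-i}):
  psi_1 = theta_1 + phi_1 = 0.725 + (-0.071) = 0.654
Right-hand sides:
  c_0 = sigma^2 (1 + theta_1 psi_1) = 2 * (1 + (0.725)(0.654)) = 2 * 1.47415 = 2.9483
  c_1 = sigma^2 theta_1 = 2 * (0.725) = 1.45
  c_2 = 0
Equations for k = 0 and k = 1 (AR order 1):
  gamma(0) = phi_1 gamma(1) + c_0
  gamma(1) = phi_1 gamma(0) + c_1
Substituting the second into the first: gamma(0) (1 - phi_1^2) = c_0 + phi_1 c_1, so
  gamma(0) = (c_0 + phi_1 c_1) / (1 - phi_1^2) = (2.9483 + (-0.071)(1.45)) / (1 - (-0.071)^2) = 2.84535 / 0.994959 = 2.859766.
Therefore gamma(0) = 2.8598 (to 4 decimal places).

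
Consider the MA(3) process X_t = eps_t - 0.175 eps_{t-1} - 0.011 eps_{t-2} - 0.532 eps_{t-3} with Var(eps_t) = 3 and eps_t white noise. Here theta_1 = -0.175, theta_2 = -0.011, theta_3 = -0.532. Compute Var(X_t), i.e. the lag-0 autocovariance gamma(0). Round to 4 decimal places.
\gamma(0) = 3.9413

For an MA(q) process X_t = eps_t + sum_i theta_i eps_{t-i} with
Var(eps_t) = sigma^2, the variance is
  gamma(0) = sigma^2 * (1 + sum_i theta_i^2).
  sum_i theta_i^2 = (-0.175)^2 + (-0.011)^2 + (-0.532)^2 = 0.030625 + 0.000121 + 0.283024 = 0.31377.
  gamma(0) = 3 * (1 + 0.31377) = 3 * 1.31377 = 3.94131, which rounds to 3.9413.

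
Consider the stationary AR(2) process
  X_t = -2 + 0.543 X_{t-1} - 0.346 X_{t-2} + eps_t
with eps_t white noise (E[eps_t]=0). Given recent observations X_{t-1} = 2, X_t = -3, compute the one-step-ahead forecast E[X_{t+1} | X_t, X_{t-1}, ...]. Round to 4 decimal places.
E[X_{t+1} \mid \mathcal F_t] = -4.3210

For an AR(p) model X_t = c + sum_i phi_i X_{t-i} + eps_t, the
one-step-ahead conditional mean is
  E[X_{t+1} | X_t, ...] = c + sum_i phi_i X_{t+1-i}.
Substitute known values:
  E[X_{t+1} | ...] = -2 + (0.543) * (-3) + (-0.346) * (2)
                   = -4.3210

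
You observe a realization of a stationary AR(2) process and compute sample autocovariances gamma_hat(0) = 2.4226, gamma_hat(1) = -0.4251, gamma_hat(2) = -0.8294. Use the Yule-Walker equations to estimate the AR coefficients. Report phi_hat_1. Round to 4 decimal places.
\hat\phi_{1} = -0.2430

The Yule-Walker equations for an AR(p) process read, in matrix form,
  Gamma_p phi = r_p,   with   (Gamma_p)_{ij} = gamma(|i - j|),
                       (r_p)_i = gamma(i),   i,j = 1..p.
Substitute the sample gammas (Toeplitz matrix and right-hand side of size 2):
  Gamma_p = [[2.4226, -0.4251], [-0.4251, 2.4226]]
  r_p     = [-0.4251, -0.8294]
Written out:
  2.4226 phi_1 - 0.4251 phi_2 = -0.4251
  -0.4251 phi_1 + 2.4226 phi_2 = -0.8294
Solve by Cramer's rule:
  det = gamma(0)^2 - gamma(1)^2 = (2.4226)^2 - (-0.4251)^2 = 5.86899076 - 0.18071001 = 5.68828075
  phi_hat_1 = [gamma(1) gamma(0) - gamma(1) gamma(2)] / det = [(-0.4251)(2.4226) - (-0.4251)(-0.8294)] / 5.68828075 = -1.3824252 / 5.68828075 = -0.243
  phi_hat_2 = [gamma(0) gamma(2) - gamma(1)^2] / det = [(2.4226)(-0.8294) - (-0.4251)^2] / 5.68828075 = -2.19001445 / 5.68828075 = -0.385
So phi_hat = [-0.2430, -0.3850].
Therefore phi_hat_1 = -0.2430.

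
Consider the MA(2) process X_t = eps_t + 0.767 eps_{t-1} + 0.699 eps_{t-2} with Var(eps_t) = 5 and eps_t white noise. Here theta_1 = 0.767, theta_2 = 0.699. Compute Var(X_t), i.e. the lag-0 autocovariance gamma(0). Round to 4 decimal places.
\gamma(0) = 10.3845

For an MA(q) process X_t = eps_t + sum_i theta_i eps_{t-i} with
Var(eps_t) = sigma^2, the variance is
  gamma(0) = sigma^2 * (1 + sum_i theta_i^2).
  sum_i theta_i^2 = (0.767)^2 + (0.699)^2 = 0.588289 + 0.488601 = 1.07689.
  gamma(0) = 5 * (1 + 1.07689) = 5 * 2.07689 = 10.38445, which rounds to 10.3845.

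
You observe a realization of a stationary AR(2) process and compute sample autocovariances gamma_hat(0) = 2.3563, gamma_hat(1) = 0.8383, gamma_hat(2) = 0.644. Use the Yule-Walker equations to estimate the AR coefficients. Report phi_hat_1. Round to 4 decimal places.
\hat\phi_{1} = 0.2960

The Yule-Walker equations for an AR(p) process read, in matrix form,
  Gamma_p phi = r_p,   with   (Gamma_p)_{ij} = gamma(|i - j|),
                       (r_p)_i = gamma(i),   i,j = 1..p.
Substitute the sample gammas (Toeplitz matrix and right-hand side of size 2):
  Gamma_p = [[2.3563, 0.8383], [0.8383, 2.3563]]
  r_p     = [0.8383, 0.644]
Written out:
  2.3563 phi_1 + 0.8383 phi_2 = 0.8383
  0.8383 phi_1 + 2.3563 phi_2 = 0.644
Solve by Cramer's rule:
  det = gamma(0)^2 - gamma(1)^2 = (2.3563)^2 - (0.8383)^2 = 5.55214969 - 0.70274689 = 4.8494028
  phi_hat_1 = [gamma(1) gamma(0) - gamma(1) gamma(2)] / det = [(0.8383)(2.3563) - (0.8383)(0.644)] / 4.8494028 = 1.43542109 / 4.8494028 = 0.296
  phi_hat_2 = [gamma(0) gamma(2) - gamma(1)^2] / det = [(2.3563)(0.644) - (0.8383)^2] / 4.8494028 = 0.81471031 / 4.8494028 = 0.168
So phi_hat = [0.2960, 0.1680].
Therefore phi_hat_1 = 0.2960.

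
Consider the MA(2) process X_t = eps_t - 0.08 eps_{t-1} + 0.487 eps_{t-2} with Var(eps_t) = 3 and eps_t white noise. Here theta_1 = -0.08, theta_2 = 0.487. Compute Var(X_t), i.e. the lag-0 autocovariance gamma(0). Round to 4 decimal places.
\gamma(0) = 3.7307

For an MA(q) process X_t = eps_t + sum_i theta_i eps_{t-i} with
Var(eps_t) = sigma^2, the variance is
  gamma(0) = sigma^2 * (1 + sum_i theta_i^2).
  sum_i theta_i^2 = (-0.08)^2 + (0.487)^2 = 0.0064 + 0.237169 = 0.243569.
  gamma(0) = 3 * (1 + 0.243569) = 3 * 1.243569 = 3.730707, which rounds to 3.7307.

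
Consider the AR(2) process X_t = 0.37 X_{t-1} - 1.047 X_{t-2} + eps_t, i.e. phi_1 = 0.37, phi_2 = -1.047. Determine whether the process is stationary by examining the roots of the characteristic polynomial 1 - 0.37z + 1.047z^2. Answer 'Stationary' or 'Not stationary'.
\text{Not stationary}

The AR(p) characteristic polynomial is P(z) = 1 - 0.37z + 1.047z^2.
Stationarity requires all roots to lie outside the unit circle, i.e. |z| > 1 for every root.
Set 1 + (-0.37) z + (1.047) z^2 = 0, i.e. a z^2 + b z + c = 0 with a = 1.047, b = -0.37, c = 1.
Discriminant D = b^2 - 4ac = (-0.37)^2 - 4*(1.047)*1 = 0.1369 - (4.188) = -4.0511.
D < 0, so the roots are the complex-conjugate pair z = (-b +/- i sqrt(-D)) / (2a) = 0.1767 +/- 0.9612i.
For a conjugate pair |z|^2 = z * conj(z) = (product of roots) = c/a = 1/(1.047) = 0.95511, so |z| = sqrt(0.95511) = 0.9773 for both roots.
Moduli of all roots: 0.9773, 0.9773.
All moduli strictly greater than 1? No.
Verdict: Not stationary.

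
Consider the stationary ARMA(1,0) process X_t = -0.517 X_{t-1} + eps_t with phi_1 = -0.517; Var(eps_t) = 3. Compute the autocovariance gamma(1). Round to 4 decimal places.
\gamma(1) = -2.1168

Multiply the model equation by X_{t-k} and take expectations. With theta_0 = psi_0 = 1 and psi_j the MA(infinity) weights, this gives
  gamma(k) - sum_i phi_i gamma(k-i) = c_k,
  c_k = sigma^2 * sum_{j=k..q} theta_j psi_{j-k}   (c_k = 0 for k > q),
using gamma(-m) = gamma(m).
Pure AR (q = 0): c_0 = sigma^2 = 3, c_k = 0 for k >= 1.
Equations for k = 0 and k = 1 (AR order 1):
  gamma(0) = phi_1 gamma(1) + c_0
  gamma(1) = phi_1 gamma(0) + c_1
Substituting the second into the first: gamma(0) (1 - phi_1^2) = c_0 + phi_1 c_1, so
  gamma(0) = c_0 / (1 - phi_1^2) = 3 / (1 - (-0.517)^2) = 3 / 0.732711 = 4.094384.
  gamma(1) = phi_1 gamma(0) = (-0.517)(4.094384) = -2.116796.
Therefore gamma(1) = -2.1168 (to 4 decimal places).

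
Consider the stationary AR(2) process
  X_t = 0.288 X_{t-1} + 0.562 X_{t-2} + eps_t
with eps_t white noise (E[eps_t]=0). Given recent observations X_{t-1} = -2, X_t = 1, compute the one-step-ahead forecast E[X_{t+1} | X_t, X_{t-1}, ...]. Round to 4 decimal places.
E[X_{t+1} \mid \mathcal F_t] = -0.8360

For an AR(p) model X_t = c + sum_i phi_i X_{t-i} + eps_t, the
one-step-ahead conditional mean is
  E[X_{t+1} | X_t, ...] = c + sum_i phi_i X_{t+1-i}.
Substitute known values:
  E[X_{t+1} | ...] = (0.288) * (1) + (0.562) * (-2)
                   = -0.8360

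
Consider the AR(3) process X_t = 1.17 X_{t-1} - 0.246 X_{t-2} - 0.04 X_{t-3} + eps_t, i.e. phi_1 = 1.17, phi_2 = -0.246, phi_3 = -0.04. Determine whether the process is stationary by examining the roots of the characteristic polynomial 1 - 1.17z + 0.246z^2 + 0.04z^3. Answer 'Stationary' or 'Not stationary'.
\text{Stationary}

The AR(p) characteristic polynomial is P(z) = 1 - 1.17z + 0.246z^2 + 0.04z^3.
Stationarity requires all roots to lie outside the unit circle, i.e. |z| > 1 for every root.
Degree 3: look for a simple real root z0 first, then factor out (1 - z/z0) and solve the remaining quadratic.
Testing z0 = 1.25: P(1.25) = 1 + (-1.17)(1.25) + (0.246)(1.25)^2 + (0.04)(1.25)^3
  = 1 + (-1.4625) + (0.384375) + (0.078125) = 0.  So z_0 = 1.25 is a root, |z_0| = 1.25.
Divide out the factor (1 - 0.8 z) = (1 - z/z0) (since 1/z0 = 0.8):
  P(z) = (1 - 0.8 z)(1 + (-0.37) z + (-0.05) z^2)
  [check: z-coef -0.37 - (0.8) = -1.17; z^2-coef -0.05 - (0.8)(-0.37) = 0.246; z^3-coef -(0.8)(-0.05) = 0.04.]
Remaining roots from the quadratic factor 1 + (-0.37) z + (-0.05) z^2:
  Set 1 + (-0.37) z + (-0.05) z^2 = 0, i.e. a z^2 + b z + c = 0 with a = -0.05, b = -0.37, c = 1.
  Discriminant D = b^2 - 4ac = (-0.37)^2 - 4*(-0.05)*1 = 0.1369 - (-0.2) = 0.3369.
  D >= 0, so the roots are real: z = (-b +/- sqrt(D)) / (2a) = (0.37 +/- 0.580431) / (-0.1).
    z_1 = (0.37 + 0.580431) / (-0.1) = -9.5043,   |z_1| = 9.5043.
    z_2 = (0.37 - 0.580431) / (-0.1) = 2.1043,   |z_2| = 2.1043.
Moduli of all roots: 1.2500, 9.5043, 2.1043.
All moduli strictly greater than 1? Yes.
Verdict: Stationary.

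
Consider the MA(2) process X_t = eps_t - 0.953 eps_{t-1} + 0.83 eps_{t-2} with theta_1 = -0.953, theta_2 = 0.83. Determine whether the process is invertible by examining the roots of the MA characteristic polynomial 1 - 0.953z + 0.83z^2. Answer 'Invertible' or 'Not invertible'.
\text{Invertible}

The MA(q) characteristic polynomial is P(z) = 1 - 0.953z + 0.83z^2.
Invertibility requires all roots to lie outside the unit circle, i.e. |z| > 1 for every root.
Set 1 + (-0.953) z + (0.83) z^2 = 0, i.e. a z^2 + b z + c = 0 with a = 0.83, b = -0.953, c = 1.
Discriminant D = b^2 - 4ac = (-0.953)^2 - 4*(0.83)*1 = 0.908209 - (3.32) = -2.411791.
D < 0, so the roots are the complex-conjugate pair z = (-b +/- i sqrt(-D)) / (2a) = 0.5741 +/- 0.9355i.
For a conjugate pair |z|^2 = z * conj(z) = (product of roots) = c/a = 1/(0.83) = 1.204819, so |z| = sqrt(1.204819) = 1.0976 for both roots.
Moduli of all roots: 1.0976, 1.0976.
All moduli strictly greater than 1? Yes.
Verdict: Invertible.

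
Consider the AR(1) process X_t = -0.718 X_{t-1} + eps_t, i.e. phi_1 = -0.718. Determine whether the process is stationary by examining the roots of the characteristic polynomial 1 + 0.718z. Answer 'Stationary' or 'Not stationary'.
\text{Stationary}

The AR(p) characteristic polynomial is P(z) = 1 + 0.718z.
Stationarity requires all roots to lie outside the unit circle, i.e. |z| > 1 for every root.
This is linear in z: 1 + (0.718) z = 0  =>  z = -1/(0.718) = -1.392758,  |z| = 1.392758.
Moduli of all roots: 1.3928.
All moduli strictly greater than 1? Yes.
Verdict: Stationary.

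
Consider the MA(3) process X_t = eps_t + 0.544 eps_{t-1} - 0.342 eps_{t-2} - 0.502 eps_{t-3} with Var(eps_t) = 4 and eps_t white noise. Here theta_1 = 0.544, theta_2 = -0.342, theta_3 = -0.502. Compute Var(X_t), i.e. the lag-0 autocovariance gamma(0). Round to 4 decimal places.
\gamma(0) = 6.6596

For an MA(q) process X_t = eps_t + sum_i theta_i eps_{t-i} with
Var(eps_t) = sigma^2, the variance is
  gamma(0) = sigma^2 * (1 + sum_i theta_i^2).
  sum_i theta_i^2 = (0.544)^2 + (-0.342)^2 + (-0.502)^2 = 0.295936 + 0.116964 + 0.252004 = 0.664904.
  gamma(0) = 4 * (1 + 0.664904) = 4 * 1.664904 = 6.659616, which rounds to 6.6596.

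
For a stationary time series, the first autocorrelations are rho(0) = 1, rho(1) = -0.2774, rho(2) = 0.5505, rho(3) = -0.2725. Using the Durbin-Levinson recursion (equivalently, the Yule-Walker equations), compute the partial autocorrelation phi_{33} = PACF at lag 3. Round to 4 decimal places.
\phi_{33} = -0.0821

The PACF at lag k is phi_{kk}, the last component of the solution
to the Yule-Walker system G_k phi = r_k where
  (G_k)_{ij} = rho(|i - j|), (r_k)_i = rho(i), i,j = 1..k.
Equivalently, Durbin-Levinson gives phi_{kk} iteratively:
  phi_{11} = rho(1)
  phi_{kk} = [rho(k) - sum_{j=1..k-1} phi_{k-1,j} rho(k-j)]
            / [1 - sum_{j=1..k-1} phi_{k-1,j} rho(j)],
  phi_{k,j} = phi_{k-1,j} - phi_{kk} phi_{k-1,k-j},  j = 1..k-1.
Step k = 1:
  phi_11 = rho(1) = -0.2774.
Step k = 2:
  phi_22 = [rho(2) - phi_11 rho(1)] / [1 - phi_11 rho(1)] = [0.5505 - (-0.2774)(-0.2774)] / [1 - (-0.2774)(-0.2774)]
         = 0.47354924 / 0.92304924 = 0.513027.
  Update: phi_21 = phi_11 - phi_22 phi_11 = -0.2774 - (0.513027)(-0.2774) = -0.135086.
Step k = 3:
  phi_33 = [rho(3) - phi_21 rho(2) - phi_22 rho(1)] / [1 - phi_21 rho(1) - phi_22 rho(2)]
    numerator   = -0.2725 - (-0.135086)(0.5505) - (0.513027)(-0.2774) = -0.05582129
    denominator = 1 - (-0.135086)(-0.2774) - (0.513027)(0.5505) = 0.68010566
  phi_33 = -0.05582129 / 0.68010566 = -0.0821.
Therefore phi_{33} = -0.0821.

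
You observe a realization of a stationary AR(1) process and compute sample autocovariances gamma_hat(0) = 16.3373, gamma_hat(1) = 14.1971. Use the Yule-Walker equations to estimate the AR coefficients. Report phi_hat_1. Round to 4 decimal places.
\hat\phi_{1} = 0.8690

The Yule-Walker equations for an AR(p) process read, in matrix form,
  Gamma_p phi = r_p,   with   (Gamma_p)_{ij} = gamma(|i - j|),
                       (r_p)_i = gamma(i),   i,j = 1..p.
Substitute the sample gammas (Toeplitz matrix and right-hand side of size 1):
  Gamma_p = [[16.3373]]
  r_p     = [14.1971]
With p = 1 this is the single equation gamma(0) phi_1 = gamma(1):
  phi_hat_1 = gamma(1) / gamma(0) = 14.1971 / 16.3373 = 0.8690.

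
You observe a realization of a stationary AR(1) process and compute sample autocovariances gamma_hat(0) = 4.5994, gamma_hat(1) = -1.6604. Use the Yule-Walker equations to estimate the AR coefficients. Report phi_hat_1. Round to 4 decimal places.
\hat\phi_{1} = -0.3610

The Yule-Walker equations for an AR(p) process read, in matrix form,
  Gamma_p phi = r_p,   with   (Gamma_p)_{ij} = gamma(|i - j|),
                       (r_p)_i = gamma(i),   i,j = 1..p.
Substitute the sample gammas (Toeplitz matrix and right-hand side of size 1):
  Gamma_p = [[4.5994]]
  r_p     = [-1.6604]
With p = 1 this is the single equation gamma(0) phi_1 = gamma(1):
  phi_hat_1 = gamma(1) / gamma(0) = -1.6604 / 4.5994 = -0.3610.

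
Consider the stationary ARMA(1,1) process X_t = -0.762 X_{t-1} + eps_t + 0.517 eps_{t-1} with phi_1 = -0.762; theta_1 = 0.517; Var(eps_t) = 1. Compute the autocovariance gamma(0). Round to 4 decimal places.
\gamma(0) = 1.1431

Multiply the model equation by X_{t-k} and take expectations. With theta_0 = psi_0 = 1 and psi_j the MA(infinity) weights, this gives
  gamma(k) - sum_i phi_i gamma(k-i) = c_k,
  c_k = sigma^2 * sum_{j=k..q} theta_j psi_{j-k}   (c_k = 0 for k > q),
using gamma(-m) = gamma(m).
psi-weights needed (psi_j = theta_j + sum_i phi_i psi_{j-i}):
  psi_1 = theta_1 + phi_1 = 0.517 + (-0.762) = -0.245
Right-hand sides:
  c_0 = sigma^2 (1 + theta_1 psi_1) = 1 * (1 + (0.517)(-0.245)) = 1 * 0.873335 = 0.873335
  c_1 = sigma^2 theta_1 = 1 * (0.517) = 0.517
  c_2 = 0
Equations for k = 0 and k = 1 (AR order 1):
  gamma(0) = phi_1 gamma(1) + c_0
  gamma(1) = phi_1 gamma(0) + c_1
Substituting the second into the first: gamma(0) (1 - phi_1^2) = c_0 + phi_1 c_1, so
  gamma(0) = (c_0 + phi_1 c_1) / (1 - phi_1^2) = (0.873335 + (-0.762)(0.517)) / (1 - (-0.762)^2) = 0.479381 / 0.419356 = 1.143136.
Therefore gamma(0) = 1.1431 (to 4 decimal places).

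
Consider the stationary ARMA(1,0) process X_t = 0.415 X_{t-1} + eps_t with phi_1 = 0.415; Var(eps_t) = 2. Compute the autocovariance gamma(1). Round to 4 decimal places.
\gamma(1) = 1.0027

Multiply the model equation by X_{t-k} and take expectations. With theta_0 = psi_0 = 1 and psi_j the MA(infinity) weights, this gives
  gamma(k) - sum_i phi_i gamma(k-i) = c_k,
  c_k = sigma^2 * sum_{j=k..q} theta_j psi_{j-k}   (c_k = 0 for k > q),
using gamma(-m) = gamma(m).
Pure AR (q = 0): c_0 = sigma^2 = 2, c_k = 0 for k >= 1.
Equations for k = 0 and k = 1 (AR order 1):
  gamma(0) = phi_1 gamma(1) + c_0
  gamma(1) = phi_1 gamma(0) + c_1
Substituting the second into the first: gamma(0) (1 - phi_1^2) = c_0 + phi_1 c_1, so
  gamma(0) = c_0 / (1 - phi_1^2) = 2 / (1 - (0.415)^2) = 2 / 0.827775 = 2.416115.
  gamma(1) = phi_1 gamma(0) = (0.415)(2.416115) = 1.002688.
Therefore gamma(1) = 1.0027 (to 4 decimal places).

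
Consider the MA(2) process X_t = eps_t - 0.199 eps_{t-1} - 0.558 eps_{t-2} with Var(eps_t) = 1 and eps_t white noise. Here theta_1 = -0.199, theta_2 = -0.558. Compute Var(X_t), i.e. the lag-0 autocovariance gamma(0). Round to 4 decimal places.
\gamma(0) = 1.3510

For an MA(q) process X_t = eps_t + sum_i theta_i eps_{t-i} with
Var(eps_t) = sigma^2, the variance is
  gamma(0) = sigma^2 * (1 + sum_i theta_i^2).
  sum_i theta_i^2 = (-0.199)^2 + (-0.558)^2 = 0.039601 + 0.311364 = 0.350965.
  gamma(0) = 1 * (1 + 0.350965) = 1 * 1.350965 = 1.350965, which rounds to 1.3510.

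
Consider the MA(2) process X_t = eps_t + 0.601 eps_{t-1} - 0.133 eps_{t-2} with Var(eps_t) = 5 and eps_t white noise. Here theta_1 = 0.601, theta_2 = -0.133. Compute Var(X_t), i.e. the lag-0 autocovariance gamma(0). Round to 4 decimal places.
\gamma(0) = 6.8945

For an MA(q) process X_t = eps_t + sum_i theta_i eps_{t-i} with
Var(eps_t) = sigma^2, the variance is
  gamma(0) = sigma^2 * (1 + sum_i theta_i^2).
  sum_i theta_i^2 = (0.601)^2 + (-0.133)^2 = 0.361201 + 0.017689 = 0.37889.
  gamma(0) = 5 * (1 + 0.37889) = 5 * 1.37889 = 6.89445, which rounds to 6.8945.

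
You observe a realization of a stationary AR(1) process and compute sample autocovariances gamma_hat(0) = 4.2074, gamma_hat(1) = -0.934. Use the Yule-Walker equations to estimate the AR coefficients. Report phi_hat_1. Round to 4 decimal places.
\hat\phi_{1} = -0.2220

The Yule-Walker equations for an AR(p) process read, in matrix form,
  Gamma_p phi = r_p,   with   (Gamma_p)_{ij} = gamma(|i - j|),
                       (r_p)_i = gamma(i),   i,j = 1..p.
Substitute the sample gammas (Toeplitz matrix and right-hand side of size 1):
  Gamma_p = [[4.2074]]
  r_p     = [-0.934]
With p = 1 this is the single equation gamma(0) phi_1 = gamma(1):
  phi_hat_1 = gamma(1) / gamma(0) = -0.934 / 4.2074 = -0.2220.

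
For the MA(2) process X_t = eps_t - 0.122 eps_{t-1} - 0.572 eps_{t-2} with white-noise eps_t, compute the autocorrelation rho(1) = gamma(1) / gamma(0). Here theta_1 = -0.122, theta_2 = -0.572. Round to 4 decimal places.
\rho(1) = -0.0389

For an MA(q) process with theta_0 = 1, the autocovariance is
  gamma(k) = sigma^2 * sum_{i=0..q-k} theta_i * theta_{i+k},
and rho(k) = gamma(k) / gamma(0). Sigma^2 cancels.
  numerator   = (1)*(-0.122) + (-0.122)*(-0.572) = -0.052216.
  denominator = (1)^2 + (-0.122)^2 + (-0.572)^2 = 1.342068.
  rho(1) = -0.052216 / 1.342068 = -0.0389.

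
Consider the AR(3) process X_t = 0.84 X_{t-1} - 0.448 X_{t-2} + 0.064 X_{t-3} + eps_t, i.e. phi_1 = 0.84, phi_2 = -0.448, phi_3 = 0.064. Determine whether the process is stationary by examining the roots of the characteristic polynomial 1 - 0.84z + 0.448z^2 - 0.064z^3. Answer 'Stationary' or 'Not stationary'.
\text{Stationary}

The AR(p) characteristic polynomial is P(z) = 1 - 0.84z + 0.448z^2 - 0.064z^3.
Stationarity requires all roots to lie outside the unit circle, i.e. |z| > 1 for every root.
Degree 3: look for a simple real root z0 first, then factor out (1 - z/z0) and solve the remaining quadratic.
Testing z0 = 5: P(5) = 1 + (-0.84)(5) + (0.448)(5)^2 + (-0.064)(5)^3
  = 1 + (-4.2) + (11.2) + (-8) = 0.  So z_0 = 5 is a root, |z_0| = 5.
Divide out the factor (1 - 0.2 z) = (1 - z/z0) (since 1/z0 = 0.2):
  P(z) = (1 - 0.2 z)(1 + (-0.64) z + (0.32) z^2)
  [check: z-coef -0.64 - (0.2) = -0.84; z^2-coef 0.32 - (0.2)(-0.64) = 0.448; z^3-coef -(0.2)(0.32) = -0.064.]
Remaining roots from the quadratic factor 1 + (-0.64) z + (0.32) z^2:
  Set 1 + (-0.64) z + (0.32) z^2 = 0, i.e. a z^2 + b z + c = 0 with a = 0.32, b = -0.64, c = 1.
  Discriminant D = b^2 - 4ac = (-0.64)^2 - 4*(0.32)*1 = 0.4096 - (1.28) = -0.8704.
  D < 0, so the roots are the complex-conjugate pair z = (-b +/- i sqrt(-D)) / (2a) = 1 +/- 1.4577i.
  For a conjugate pair |z|^2 = z * conj(z) = (product of roots) = c/a = 1/(0.32) = 3.125, so |z| = sqrt(3.125) = 1.7678 for both roots.
Moduli of all roots: 5.0000, 1.7678, 1.7678.
All moduli strictly greater than 1? Yes.
Verdict: Stationary.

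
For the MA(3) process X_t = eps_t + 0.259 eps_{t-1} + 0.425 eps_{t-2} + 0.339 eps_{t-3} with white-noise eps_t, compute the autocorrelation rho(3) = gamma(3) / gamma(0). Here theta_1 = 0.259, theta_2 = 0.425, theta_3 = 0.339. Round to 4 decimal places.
\rho(3) = 0.2488

For an MA(q) process with theta_0 = 1, the autocovariance is
  gamma(k) = sigma^2 * sum_{i=0..q-k} theta_i * theta_{i+k},
and rho(k) = gamma(k) / gamma(0). Sigma^2 cancels.
  numerator   = (1)*(0.339) = 0.339.
  denominator = (1)^2 + (0.259)^2 + (0.425)^2 + (0.339)^2 = 1.362627.
  rho(3) = 0.339 / 1.362627 = 0.2488.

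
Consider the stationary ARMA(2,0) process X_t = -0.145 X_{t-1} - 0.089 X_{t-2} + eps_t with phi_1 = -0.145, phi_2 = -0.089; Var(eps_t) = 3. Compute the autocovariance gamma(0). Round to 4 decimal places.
\gamma(0) = 3.0785

Multiply the model equation by X_{t-k} and take expectations. With theta_0 = psi_0 = 1 and psi_j the MA(infinity) weights, this gives
  gamma(k) - sum_i phi_i gamma(k-i) = c_k,
  c_k = sigma^2 * sum_{j=k..q} theta_j psi_{j-k}   (c_k = 0 for k > q),
using gamma(-m) = gamma(m).
Pure AR (q = 0): c_0 = sigma^2 = 3, c_k = 0 for k >= 1.
Equations for k = 0, 1, 2 (AR order 2, c_2 = 0):
  (E0) gamma(0) = phi_1 gamma(1) + phi_2 gamma(2) + c_0
  (E1) gamma(1) = phi_1 gamma(0) + phi_2 gamma(1) + c_1
  (E2) gamma(2) = phi_1 gamma(1) + phi_2 gamma(0)
From (E1): gamma(1) = A gamma(0) + B with
  A = phi_1 / (1 - phi_2) = -0.145 / 1.089 = -0.13315,   B = c_1 / (1 - phi_2) = 0 / 1.089 = 0.
Insert (E2) into (E0): gamma(0) (1 - phi_2^2) = phi_1 (1 + phi_2) gamma(1) + c_0.
  phi_1 (1 + phi_2) = (-0.145)(0.911) = -0.132095,   1 - phi_2^2 = 0.992079.
Replace gamma(1) by A gamma(0) + B and collect gamma(0):
  gamma(0) [0.992079 - (-0.132095)(-0.13315)] = c_0 = 3
  gamma(0) * 0.974491 = 3
  gamma(0) = 3 / 0.974491 = 3.078532.
Therefore gamma(0) = 3.0785 (to 4 decimal places).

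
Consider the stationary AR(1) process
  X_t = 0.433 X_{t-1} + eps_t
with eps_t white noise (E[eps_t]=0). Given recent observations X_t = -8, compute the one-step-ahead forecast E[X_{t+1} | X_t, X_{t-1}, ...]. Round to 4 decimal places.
E[X_{t+1} \mid \mathcal F_t] = -3.4640

For an AR(p) model X_t = c + sum_i phi_i X_{t-i} + eps_t, the
one-step-ahead conditional mean is
  E[X_{t+1} | X_t, ...] = c + sum_i phi_i X_{t+1-i}.
Substitute known values:
  E[X_{t+1} | ...] = (0.433) * (-8)
                   = -3.4640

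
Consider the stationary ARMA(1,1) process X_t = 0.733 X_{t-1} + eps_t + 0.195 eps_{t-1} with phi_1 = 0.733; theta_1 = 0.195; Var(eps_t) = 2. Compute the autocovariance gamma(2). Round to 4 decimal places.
\gamma(2) = 3.3604

Multiply the model equation by X_{t-k} and take expectations. With theta_0 = psi_0 = 1 and psi_j the MA(infinity) weights, this gives
  gamma(k) - sum_i phi_i gamma(k-i) = c_k,
  c_k = sigma^2 * sum_{j=k..q} theta_j psi_{j-k}   (c_k = 0 for k > q),
using gamma(-m) = gamma(m).
psi-weights needed (psi_j = theta_j + sum_i phi_i psi_{j-i}):
  psi_1 = theta_1 + phi_1 = 0.195 + (0.733) = 0.928
Right-hand sides:
  c_0 = sigma^2 (1 + theta_1 psi_1) = 2 * (1 + (0.195)(0.928)) = 2 * 1.18096 = 2.36192
  c_1 = sigma^2 theta_1 = 2 * (0.195) = 0.39
  c_2 = 0
Equations for k = 0 and k = 1 (AR order 1):
  gamma(0) = phi_1 gamma(1) + c_0
  gamma(1) = phi_1 gamma(0) + c_1
Substituting the second into the first: gamma(0) (1 - phi_1^2) = c_0 + phi_1 c_1, so
  gamma(0) = (c_0 + phi_1 c_1) / (1 - phi_1^2) = (2.36192 + (0.733)(0.39)) / (1 - (0.733)^2) = 2.64779 / 0.462711 = 5.722341.
  gamma(1) = phi_1 gamma(0) + c_1 = (0.733)(5.722341) + (0.39) = 4.584476.
For k = 2 (> q): gamma(2) = phi_1 gamma(1) = (0.733)(4.584476) = 3.360421.
Therefore gamma(2) = 3.3604 (to 4 decimal places).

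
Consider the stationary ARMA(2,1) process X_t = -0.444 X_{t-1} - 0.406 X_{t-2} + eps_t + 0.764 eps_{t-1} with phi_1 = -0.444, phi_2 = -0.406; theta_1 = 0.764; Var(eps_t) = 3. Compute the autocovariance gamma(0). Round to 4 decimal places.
\gamma(0) = 4.3937

Multiply the model equation by X_{t-k} and take expectations. With theta_0 = psi_0 = 1 and psi_j the MA(infinity) weights, this gives
  gamma(k) - sum_i phi_i gamma(k-i) = c_k,
  c_k = sigma^2 * sum_{j=k..q} theta_j psi_{j-k}   (c_k = 0 for k > q),
using gamma(-m) = gamma(m).
psi-weights needed (psi_j = theta_j + sum_i phi_i psi_{j-i}):
  psi_1 = theta_1 + phi_1 = 0.764 + (-0.444) = 0.32
Right-hand sides:
  c_0 = sigma^2 (1 + theta_1 psi_1) = 3 * (1 + (0.764)(0.32)) = 3 * 1.24448 = 3.73344
  c_1 = sigma^2 theta_1 = 3 * (0.764) = 2.292
  c_2 = 0
Equations for k = 0, 1, 2 (AR order 2, c_2 = 0):
  (E0) gamma(0) = phi_1 gamma(1) + phi_2 gamma(2) + c_0
  (E1) gamma(1) = phi_1 gamma(0) + phi_2 gamma(1) + c_1
  (E2) gamma(2) = phi_1 gamma(1) + phi_2 gamma(0)
From (E1): gamma(1) = A gamma(0) + B with
  A = phi_1 / (1 - phi_2) = -0.444 / 1.406 = -0.315789,   B = c_1 / (1 - phi_2) = 2.292 / 1.406 = 1.630156.
Insert (E2) into (E0): gamma(0) (1 - phi_2^2) = phi_1 (1 + phi_2) gamma(1) + c_0.
  phi_1 (1 + phi_2) = (-0.444)(0.594) = -0.263736,   1 - phi_2^2 = 0.835164.
Replace gamma(1) by A gamma(0) + B and collect gamma(0):
  gamma(0) [0.835164 - (-0.263736)(-0.315789)] = (-0.263736)(1.630156) + 3.73344
  gamma(0) * 0.751879 = 3.303509
  gamma(0) = 3.303509 / 0.751879 = 4.393671.
Therefore gamma(0) = 4.3937 (to 4 decimal places).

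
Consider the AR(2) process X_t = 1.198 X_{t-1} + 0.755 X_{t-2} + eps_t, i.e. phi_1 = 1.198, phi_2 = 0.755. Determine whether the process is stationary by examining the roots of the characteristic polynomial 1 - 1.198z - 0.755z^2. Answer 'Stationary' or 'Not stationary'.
\text{Not stationary}

The AR(p) characteristic polynomial is P(z) = 1 - 1.198z - 0.755z^2.
Stationarity requires all roots to lie outside the unit circle, i.e. |z| > 1 for every root.
Set 1 + (-1.198) z + (-0.755) z^2 = 0, i.e. a z^2 + b z + c = 0 with a = -0.755, b = -1.198, c = 1.
Discriminant D = b^2 - 4ac = (-1.198)^2 - 4*(-0.755)*1 = 1.435204 - (-3.02) = 4.455204.
D >= 0, so the roots are real: z = (-b +/- sqrt(D)) / (2a) = (1.198 +/- 2.110735) / (-1.51).
  z_1 = (1.198 + 2.110735) / (-1.51) = -2.1912,   |z_1| = 2.1912.
  z_2 = (1.198 - 2.110735) / (-1.51) = 0.6045,   |z_2| = 0.6045.
Moduli of all roots: 2.1912, 0.6045.
All moduli strictly greater than 1? No.
Verdict: Not stationary.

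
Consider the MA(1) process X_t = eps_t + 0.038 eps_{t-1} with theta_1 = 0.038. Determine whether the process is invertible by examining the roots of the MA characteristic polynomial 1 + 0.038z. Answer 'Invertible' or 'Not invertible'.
\text{Invertible}

The MA(q) characteristic polynomial is P(z) = 1 + 0.038z.
Invertibility requires all roots to lie outside the unit circle, i.e. |z| > 1 for every root.
This is linear in z: 1 + (0.038) z = 0  =>  z = -1/(0.038) = -26.315789,  |z| = 26.315789.
Moduli of all roots: 26.3158.
All moduli strictly greater than 1? Yes.
Verdict: Invertible.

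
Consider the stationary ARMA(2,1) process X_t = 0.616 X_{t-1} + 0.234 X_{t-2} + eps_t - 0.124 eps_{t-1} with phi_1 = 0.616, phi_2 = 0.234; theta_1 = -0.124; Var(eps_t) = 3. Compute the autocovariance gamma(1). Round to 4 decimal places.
\gamma(1) = 5.4088

Multiply the model equation by X_{t-k} and take expectations. With theta_0 = psi_0 = 1 and psi_j the MA(infinity) weights, this gives
  gamma(k) - sum_i phi_i gamma(k-i) = c_k,
  c_k = sigma^2 * sum_{j=k..q} theta_j psi_{j-k}   (c_k = 0 for k > q),
using gamma(-m) = gamma(m).
psi-weights needed (psi_j = theta_j + sum_i phi_i psi_{j-i}):
  psi_1 = theta_1 + phi_1 = -0.124 + (0.616) = 0.492
Right-hand sides:
  c_0 = sigma^2 (1 + theta_1 psi_1) = 3 * (1 + (-0.124)(0.492)) = 3 * 0.938992 = 2.816976
  c_1 = sigma^2 theta_1 = 3 * (-0.124) = -0.372
  c_2 = 0
Equations for k = 0, 1, 2 (AR order 2, c_2 = 0):
  (E0) gamma(0) = phi_1 gamma(1) + phi_2 gamma(2) + c_0
  (E1) gamma(1) = phi_1 gamma(0) + phi_2 gamma(1) + c_1
  (E2) gamma(2) = phi_1 gamma(1) + phi_2 gamma(0)
From (E1): gamma(1) = A gamma(0) + B with
  A = phi_1 / (1 - phi_2) = 0.616 / 0.766 = 0.804178,   B = c_1 / (1 - phi_2) = -0.372 / 0.766 = -0.48564.
Insert (E2) into (E0): gamma(0) (1 - phi_2^2) = phi_1 (1 + phi_2) gamma(1) + c_0.
  phi_1 (1 + phi_2) = (0.616)(1.234) = 0.760144,   1 - phi_2^2 = 0.945244.
Replace gamma(1) by A gamma(0) + B and collect gamma(0):
  gamma(0) [0.945244 - (0.760144)(0.804178)] = (0.760144)(-0.48564) + 2.816976
  gamma(0) * 0.333953 = 2.44782
  gamma(0) = 2.44782 / 0.333953 = 7.329828.
  gamma(1) = A gamma(0) + B = (0.804178)(7.329828) + (-0.48564) = 5.408843.
Therefore gamma(1) = 5.4088 (to 4 decimal places).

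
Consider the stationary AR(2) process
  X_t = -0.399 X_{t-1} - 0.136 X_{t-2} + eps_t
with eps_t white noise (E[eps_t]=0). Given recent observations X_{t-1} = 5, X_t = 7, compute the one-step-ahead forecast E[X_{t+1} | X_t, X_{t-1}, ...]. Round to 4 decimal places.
E[X_{t+1} \mid \mathcal F_t] = -3.4730

For an AR(p) model X_t = c + sum_i phi_i X_{t-i} + eps_t, the
one-step-ahead conditional mean is
  E[X_{t+1} | X_t, ...] = c + sum_i phi_i X_{t+1-i}.
Substitute known values:
  E[X_{t+1} | ...] = (-0.399) * (7) + (-0.136) * (5)
                   = -3.4730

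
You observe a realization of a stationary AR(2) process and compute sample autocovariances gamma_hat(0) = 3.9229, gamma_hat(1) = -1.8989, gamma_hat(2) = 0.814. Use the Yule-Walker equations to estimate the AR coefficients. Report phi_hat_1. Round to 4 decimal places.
\hat\phi_{1} = -0.5010

The Yule-Walker equations for an AR(p) process read, in matrix form,
  Gamma_p phi = r_p,   with   (Gamma_p)_{ij} = gamma(|i - j|),
                       (r_p)_i = gamma(i),   i,j = 1..p.
Substitute the sample gammas (Toeplitz matrix and right-hand side of size 2):
  Gamma_p = [[3.9229, -1.8989], [-1.8989, 3.9229]]
  r_p     = [-1.8989, 0.814]
Written out:
  3.9229 phi_1 - 1.8989 phi_2 = -1.8989
  -1.8989 phi_1 + 3.9229 phi_2 = 0.814
Solve by Cramer's rule:
  det = gamma(0)^2 - gamma(1)^2 = (3.9229)^2 - (-1.8989)^2 = 15.38914441 - 3.60582121 = 11.7833232
  phi_hat_1 = [gamma(1) gamma(0) - gamma(1) gamma(2)] / det = [(-1.8989)(3.9229) - (-1.8989)(0.814)] / 11.7833232 = -5.90349021 / 11.7833232 = -0.501
  phi_hat_2 = [gamma(0) gamma(2) - gamma(1)^2] / det = [(3.9229)(0.814) - (-1.8989)^2] / 11.7833232 = -0.41258061 / 11.7833232 = -0.035
So phi_hat = [-0.5010, -0.0350].
Therefore phi_hat_1 = -0.5010.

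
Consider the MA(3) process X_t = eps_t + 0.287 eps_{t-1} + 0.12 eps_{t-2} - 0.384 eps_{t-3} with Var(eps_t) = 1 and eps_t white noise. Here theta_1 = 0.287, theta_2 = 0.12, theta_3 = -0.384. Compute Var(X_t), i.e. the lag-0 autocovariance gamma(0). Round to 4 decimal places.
\gamma(0) = 1.2442

For an MA(q) process X_t = eps_t + sum_i theta_i eps_{t-i} with
Var(eps_t) = sigma^2, the variance is
  gamma(0) = sigma^2 * (1 + sum_i theta_i^2).
  sum_i theta_i^2 = (0.287)^2 + (0.12)^2 + (-0.384)^2 = 0.082369 + 0.0144 + 0.147456 = 0.244225.
  gamma(0) = 1 * (1 + 0.244225) = 1 * 1.244225 = 1.244225, which rounds to 1.2442.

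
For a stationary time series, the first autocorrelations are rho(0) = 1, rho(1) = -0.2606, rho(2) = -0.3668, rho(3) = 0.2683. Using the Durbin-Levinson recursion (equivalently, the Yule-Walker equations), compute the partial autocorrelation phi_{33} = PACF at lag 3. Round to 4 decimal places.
\phi_{33} = 0.0090

The PACF at lag k is phi_{kk}, the last component of the solution
to the Yule-Walker system G_k phi = r_k where
  (G_k)_{ij} = rho(|i - j|), (r_k)_i = rho(i), i,j = 1..k.
Equivalently, Durbin-Levinson gives phi_{kk} iteratively:
  phi_{11} = rho(1)
  phi_{kk} = [rho(k) - sum_{j=1..k-1} phi_{k-1,j} rho(k-j)]
            / [1 - sum_{j=1..k-1} phi_{k-1,j} rho(j)],
  phi_{k,j} = phi_{k-1,j} - phi_{kk} phi_{k-1,k-j},  j = 1..k-1.
Step k = 1:
  phi_11 = rho(1) = -0.2606.
Step k = 2:
  phi_22 = [rho(2) - phi_11 rho(1)] / [1 - phi_11 rho(1)] = [-0.3668 - (-0.2606)(-0.2606)] / [1 - (-0.2606)(-0.2606)]
         = -0.43471236 / 0.93208764 = -0.466386.
  Update: phi_21 = phi_11 - phi_22 phi_11 = -0.2606 - (-0.466386)(-0.2606) = -0.38214.
Step k = 3:
  phi_33 = [rho(3) - phi_21 rho(2) - phi_22 rho(1)] / [1 - phi_21 rho(1) - phi_22 rho(2)]
    numerator   = 0.2683 - (-0.38214)(-0.3668) - (-0.466386)(-0.2606) = 0.00659089
    denominator = 1 - (-0.38214)(-0.2606) - (-0.466386)(-0.3668) = 0.72934401
  phi_33 = 0.00659089 / 0.72934401 = 0.009.
Therefore phi_{33} = 0.0090.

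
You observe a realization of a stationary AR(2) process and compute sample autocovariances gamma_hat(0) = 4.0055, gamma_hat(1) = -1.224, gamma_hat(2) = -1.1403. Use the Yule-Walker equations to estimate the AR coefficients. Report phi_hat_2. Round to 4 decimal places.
\hat\phi_{2} = -0.4170

The Yule-Walker equations for an AR(p) process read, in matrix form,
  Gamma_p phi = r_p,   with   (Gamma_p)_{ij} = gamma(|i - j|),
                       (r_p)_i = gamma(i),   i,j = 1..p.
Substitute the sample gammas (Toeplitz matrix and right-hand side of size 2):
  Gamma_p = [[4.0055, -1.224], [-1.224, 4.0055]]
  r_p     = [-1.224, -1.1403]
Written out:
  4.0055 phi_1 - 1.224 phi_2 = -1.224
  -1.224 phi_1 + 4.0055 phi_2 = -1.1403
Solve by Cramer's rule:
  det = gamma(0)^2 - gamma(1)^2 = (4.0055)^2 - (-1.224)^2 = 16.04403025 - 1.498176 = 14.54585425
  phi_hat_1 = [gamma(1) gamma(0) - gamma(1) gamma(2)] / det = [(-1.224)(4.0055) - (-1.224)(-1.1403)] / 14.54585425 = -6.2984592 / 14.54585425 = -0.433
  phi_hat_2 = [gamma(0) gamma(2) - gamma(1)^2] / det = [(4.0055)(-1.1403) - (-1.224)^2] / 14.54585425 = -6.06564765 / 14.54585425 = -0.417
So phi_hat = [-0.4330, -0.4170].
Therefore phi_hat_2 = -0.4170.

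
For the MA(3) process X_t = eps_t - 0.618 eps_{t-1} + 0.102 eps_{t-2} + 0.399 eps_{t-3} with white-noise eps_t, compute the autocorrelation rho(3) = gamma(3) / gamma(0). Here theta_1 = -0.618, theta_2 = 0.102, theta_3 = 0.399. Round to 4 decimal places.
\rho(3) = 0.2572

For an MA(q) process with theta_0 = 1, the autocovariance is
  gamma(k) = sigma^2 * sum_{i=0..q-k} theta_i * theta_{i+k},
and rho(k) = gamma(k) / gamma(0). Sigma^2 cancels.
  numerator   = (1)*(0.399) = 0.399.
  denominator = (1)^2 + (-0.618)^2 + (0.102)^2 + (0.399)^2 = 1.551529.
  rho(3) = 0.399 / 1.551529 = 0.2572.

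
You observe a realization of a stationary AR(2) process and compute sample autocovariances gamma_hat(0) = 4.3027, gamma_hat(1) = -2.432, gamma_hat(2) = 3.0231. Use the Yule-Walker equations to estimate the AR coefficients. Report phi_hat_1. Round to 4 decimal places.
\hat\phi_{1} = -0.2470

The Yule-Walker equations for an AR(p) process read, in matrix form,
  Gamma_p phi = r_p,   with   (Gamma_p)_{ij} = gamma(|i - j|),
                       (r_p)_i = gamma(i),   i,j = 1..p.
Substitute the sample gammas (Toeplitz matrix and right-hand side of size 2):
  Gamma_p = [[4.3027, -2.432], [-2.432, 4.3027]]
  r_p     = [-2.432, 3.0231]
Written out:
  4.3027 phi_1 - 2.432 phi_2 = -2.432
  -2.432 phi_1 + 4.3027 phi_2 = 3.0231
Solve by Cramer's rule:
  det = gamma(0)^2 - gamma(1)^2 = (4.3027)^2 - (-2.432)^2 = 18.51322729 - 5.914624 = 12.59860329
  phi_hat_1 = [gamma(1) gamma(0) - gamma(1) gamma(2)] / det = [(-2.432)(4.3027) - (-2.432)(3.0231)] / 12.59860329 = -3.1119872 / 12.59860329 = -0.247
  phi_hat_2 = [gamma(0) gamma(2) - gamma(1)^2] / det = [(4.3027)(3.0231) - (-2.432)^2] / 12.59860329 = 7.09286837 / 12.59860329 = 0.563
So phi_hat = [-0.2470, 0.5630].
Therefore phi_hat_1 = -0.2470.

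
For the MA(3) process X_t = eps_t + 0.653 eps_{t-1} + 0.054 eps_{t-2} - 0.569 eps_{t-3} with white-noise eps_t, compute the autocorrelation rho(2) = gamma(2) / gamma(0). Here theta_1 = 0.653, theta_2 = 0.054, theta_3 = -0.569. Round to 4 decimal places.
\rho(2) = -0.1811

For an MA(q) process with theta_0 = 1, the autocovariance is
  gamma(k) = sigma^2 * sum_{i=0..q-k} theta_i * theta_{i+k},
and rho(k) = gamma(k) / gamma(0). Sigma^2 cancels.
  numerator   = (1)*(0.054) + (0.653)*(-0.569) = -0.317557.
  denominator = (1)^2 + (0.653)^2 + (0.054)^2 + (-0.569)^2 = 1.753086.
  rho(2) = -0.317557 / 1.753086 = -0.1811.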